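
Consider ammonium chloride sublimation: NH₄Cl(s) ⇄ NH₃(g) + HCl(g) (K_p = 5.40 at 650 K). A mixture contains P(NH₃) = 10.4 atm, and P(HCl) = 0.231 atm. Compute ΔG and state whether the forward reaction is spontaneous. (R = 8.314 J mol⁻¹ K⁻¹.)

(NH₄Cl is a pure solid — omitted from Q_p.)
Q_p = P(NH₃)·P(HCl) = (10.4)·(0.231) = 2.40
ΔG = RT ln(Q_p/K_p) = (8.314 J mol⁻¹ K⁻¹)(650 K) × ln(2.40/5.40)
   = (5.404 kJ/mol)(-0.8109) = -4.38 kJ/mol
ΔG < 0, so the forward reaction is spontaneous (proceeds forward).

ΔG = -4.38 kJ/mol; the forward reaction is spontaneous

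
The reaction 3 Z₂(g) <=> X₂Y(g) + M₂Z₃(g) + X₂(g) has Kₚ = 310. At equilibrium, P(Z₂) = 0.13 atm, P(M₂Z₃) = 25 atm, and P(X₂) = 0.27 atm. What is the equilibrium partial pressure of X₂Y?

P(X₂Y) = 0.10 atm

At equilibrium, Kₚ = P(X₂Y)·P(M₂Z₃)·P(X₂) / P(Z₂)³ = 310.
(P(X₂Y))·(25)·(0.27) / (0.13)³ = 310
P(X₂Y) = 0.101 = 0.10 atm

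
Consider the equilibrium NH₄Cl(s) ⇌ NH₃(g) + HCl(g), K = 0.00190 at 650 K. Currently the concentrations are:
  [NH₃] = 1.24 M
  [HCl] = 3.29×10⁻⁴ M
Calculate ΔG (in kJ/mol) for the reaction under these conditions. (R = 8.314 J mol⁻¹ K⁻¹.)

(NH₄Cl is a pure solid — omitted from Q.)
Q = [NH₃]·[HCl] = (1.24)·(3.29×10⁻⁴) = 4.08×10⁻⁴
ΔG = RT ln(Q/K) = (8.314 J mol⁻¹ K⁻¹)(650 K) × ln(4.08×10⁻⁴/0.00190)
   = (5.404 kJ/mol)(-1.538) = -8.31 kJ/mol
ΔG < 0, so the forward reaction is spontaneous (proceeds forward).

ΔG = -8.31 kJ/mol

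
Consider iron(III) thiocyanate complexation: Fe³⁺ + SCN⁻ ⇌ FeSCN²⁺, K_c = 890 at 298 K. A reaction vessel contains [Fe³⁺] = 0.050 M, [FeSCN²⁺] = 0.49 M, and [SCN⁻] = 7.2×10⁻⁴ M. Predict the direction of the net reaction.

Q_c = [FeSCN²⁺] / ([Fe³⁺]·[SCN⁻]) = (0.49) / ((0.050)·(7.2×10⁻⁴)) = 14000
Q_c = 14000 > K_c = 890, so the reverse reaction proceeds.

to the left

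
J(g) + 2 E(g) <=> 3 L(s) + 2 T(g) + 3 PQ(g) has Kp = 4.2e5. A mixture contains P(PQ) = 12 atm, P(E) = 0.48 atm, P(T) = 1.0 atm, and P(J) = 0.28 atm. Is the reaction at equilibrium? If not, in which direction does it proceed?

to the right

(L is a pure solid — omitted from Qp.)
Qp = P(T)²·P(PQ)³ / (P(J)·P(E)²) = (1.0)²·(12)³ / ((0.28)·(0.48)²) = 27000
Qp = 27000 < Kp = 4.2e5, so the forward reaction proceeds.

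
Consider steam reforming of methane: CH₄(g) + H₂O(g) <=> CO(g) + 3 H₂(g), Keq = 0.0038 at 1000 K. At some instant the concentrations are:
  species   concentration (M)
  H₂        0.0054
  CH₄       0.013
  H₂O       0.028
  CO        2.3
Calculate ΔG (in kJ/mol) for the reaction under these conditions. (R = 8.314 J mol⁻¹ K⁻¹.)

Q = [CO]·[H₂]³ / ([CH₄]·[H₂O]) = (2.3)·(0.0054)³ / ((0.013)·(0.028)) = 9.95×10⁻⁴
ΔG = RT ln(Q/Keq) = (8.314 J mol⁻¹ K⁻¹)(1000 K) × ln(9.95×10⁻⁴/0.0038)
   = (8.314 kJ/mol)(-1.340) = -11.1 kJ/mol
ΔG < 0, so the forward reaction is spontaneous (proceeds forward).

ΔG = -11.1 kJ/mol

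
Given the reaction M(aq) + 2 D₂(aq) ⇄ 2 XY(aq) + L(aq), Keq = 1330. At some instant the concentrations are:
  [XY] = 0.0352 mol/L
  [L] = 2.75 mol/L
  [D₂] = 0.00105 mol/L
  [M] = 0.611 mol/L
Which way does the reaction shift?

in the reverse direction

Q = [XY]²·[L] / ([M]·[D₂]²) = (0.0352)²·(2.75) / ((0.611)·(0.00105)²) = 5060
Q = 5060 > Keq = 1330, so the reverse reaction proceeds.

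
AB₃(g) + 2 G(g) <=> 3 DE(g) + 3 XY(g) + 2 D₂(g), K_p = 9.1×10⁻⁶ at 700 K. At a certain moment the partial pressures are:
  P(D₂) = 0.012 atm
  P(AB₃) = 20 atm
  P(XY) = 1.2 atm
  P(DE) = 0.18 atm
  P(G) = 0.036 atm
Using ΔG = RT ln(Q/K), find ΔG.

Q_p = P(DE)³·P(XY)³·P(D₂)² / (P(AB₃)·P(G)²) = (0.18)³·(1.2)³·(0.012)² / ((20)·(0.036)²) = 5.60×10⁻⁵
ΔG = RT ln(Q_p/K_p) = (8.314 J mol⁻¹ K⁻¹)(700 K) × ln(5.60×10⁻⁵/9.1×10⁻⁶)
   = (5.820 kJ/mol)(1.817) = 10.6 kJ/mol
ΔG > 0, so the forward reaction is non-spontaneous (proceeds in reverse).

ΔG = 10.6 kJ/mol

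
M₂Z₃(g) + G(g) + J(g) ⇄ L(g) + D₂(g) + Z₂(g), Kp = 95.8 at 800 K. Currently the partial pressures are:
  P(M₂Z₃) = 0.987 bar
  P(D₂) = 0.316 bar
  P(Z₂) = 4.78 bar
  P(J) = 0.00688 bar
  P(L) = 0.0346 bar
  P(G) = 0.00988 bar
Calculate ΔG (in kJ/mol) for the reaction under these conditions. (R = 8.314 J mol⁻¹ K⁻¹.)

ΔG = 13.9 kJ/mol

Qp = P(L)·P(D₂)·P(Z₂) / (P(M₂Z₃)·P(G)·P(J)) = (0.0346)·(0.316)·(4.78) / ((0.987)·(0.00988)·(0.00688)) = 779
ΔG = RT ln(Qp/Kp) = (8.314 J mol⁻¹ K⁻¹)(800 K) × ln(779/95.8)
   = (6.651 kJ/mol)(2.096) = 13.9 kJ/mol
ΔG > 0, so the forward reaction is non-spontaneous (proceeds in reverse).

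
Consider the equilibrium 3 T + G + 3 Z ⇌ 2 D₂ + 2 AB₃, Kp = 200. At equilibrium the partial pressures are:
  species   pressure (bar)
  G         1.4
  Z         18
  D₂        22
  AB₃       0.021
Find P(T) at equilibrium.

At equilibrium, Kp = P(D₂)²·P(AB₃)² / (P(T)³·P(G)·P(Z)³) = 200.
(22)²·(0.021)² / ((P(T))³·(1.4)·(18)³) = 200
P(T)³ = 1.31e-7 ⇒ P(T) = 0.0051 bar

P(T) = 0.0051 bar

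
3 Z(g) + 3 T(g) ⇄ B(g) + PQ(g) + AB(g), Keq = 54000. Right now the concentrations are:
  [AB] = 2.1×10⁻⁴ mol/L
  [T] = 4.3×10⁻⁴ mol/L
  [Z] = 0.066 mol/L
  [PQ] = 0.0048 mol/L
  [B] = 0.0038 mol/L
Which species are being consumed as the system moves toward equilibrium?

B, PQ, AB (products)

Q = [B]·[PQ]·[AB] / ([Z]³·[T]³) = (0.0038)·(0.0048)·(2.1×10⁻⁴) / ((0.066)³·(4.3×10⁻⁴)³) = 1.7×10⁵
Q = 1.7×10⁵ > Keq = 54000: net reverse reaction.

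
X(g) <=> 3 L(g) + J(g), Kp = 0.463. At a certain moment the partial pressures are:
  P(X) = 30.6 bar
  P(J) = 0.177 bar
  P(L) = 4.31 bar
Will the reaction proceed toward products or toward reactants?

Qp = P(L)³·P(J) / P(X) = (4.31)³·(0.177) / (30.6) = 0.463
Qp = 0.463 = Kp, so the system is already at equilibrium.

at equilibrium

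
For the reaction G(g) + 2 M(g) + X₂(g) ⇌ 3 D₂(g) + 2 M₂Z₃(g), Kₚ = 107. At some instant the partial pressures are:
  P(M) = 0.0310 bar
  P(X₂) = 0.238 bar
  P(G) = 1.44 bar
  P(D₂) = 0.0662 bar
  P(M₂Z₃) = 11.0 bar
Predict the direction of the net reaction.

Qₚ = P(D₂)³·P(M₂Z₃)² / (P(G)·P(M)²·P(X₂)) = (0.0662)³·(11.0)² / ((1.44)·(0.0310)²·(0.238)) = 107
Qₚ = 107 = Kₚ, so the system is already at equilibrium.

no net change (already at equilibrium)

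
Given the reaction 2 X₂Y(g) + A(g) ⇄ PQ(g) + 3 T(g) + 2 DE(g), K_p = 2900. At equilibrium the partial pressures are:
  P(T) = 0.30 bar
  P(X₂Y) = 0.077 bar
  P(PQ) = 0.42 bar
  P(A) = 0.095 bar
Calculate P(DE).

P(DE) = 12 bar

At equilibrium, K_p = P(PQ)·P(T)³·P(DE)² / (P(X₂Y)²·P(A)) = 2900.
(0.42)·(0.30)³·(P(DE))² / ((0.077)²·(0.095)) = 2900
P(DE)² = 144 ⇒ P(DE) = 12 bar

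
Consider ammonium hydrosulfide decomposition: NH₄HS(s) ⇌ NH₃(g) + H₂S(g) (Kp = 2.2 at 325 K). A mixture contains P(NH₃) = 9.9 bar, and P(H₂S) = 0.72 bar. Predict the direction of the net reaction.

(NH₄HS is a pure solid — omitted from Qp.)
Qp = P(NH₃)·P(H₂S) = (9.9)·(0.72) = 7.1
Qp = 7.1 > Kp = 2.2, so the reverse reaction proceeds.

to the left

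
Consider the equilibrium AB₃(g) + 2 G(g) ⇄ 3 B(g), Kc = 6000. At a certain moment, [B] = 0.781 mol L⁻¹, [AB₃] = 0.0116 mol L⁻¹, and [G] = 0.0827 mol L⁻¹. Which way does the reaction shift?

no net change (already at equilibrium)

Qc = [B]³ / ([AB₃]·[G]²) = (0.781)³ / ((0.0116)·(0.0827)²) = 6000
Qc = 6000 = Kc, so the system is already at equilibrium.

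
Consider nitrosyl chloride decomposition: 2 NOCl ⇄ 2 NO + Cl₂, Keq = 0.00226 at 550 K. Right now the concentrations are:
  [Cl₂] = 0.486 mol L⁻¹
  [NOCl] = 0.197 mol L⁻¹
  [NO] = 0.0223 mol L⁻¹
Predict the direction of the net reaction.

Q = [NO]²·[Cl₂] / [NOCl]² = (0.0223)²·(0.486) / (0.197)² = 0.00623
Q = 0.00623 > Keq = 0.00226, so the reverse reaction proceeds.

toward reactants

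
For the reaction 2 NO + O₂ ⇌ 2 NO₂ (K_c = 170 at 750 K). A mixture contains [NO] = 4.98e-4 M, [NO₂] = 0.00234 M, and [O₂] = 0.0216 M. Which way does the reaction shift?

Q_c = [NO₂]² / ([NO]²·[O₂]) = (0.00234)² / ((4.98e-4)²·(0.0216)) = 1020
Q_c = 1020 > K_c = 170, so the reverse reaction proceeds.

in the reverse direction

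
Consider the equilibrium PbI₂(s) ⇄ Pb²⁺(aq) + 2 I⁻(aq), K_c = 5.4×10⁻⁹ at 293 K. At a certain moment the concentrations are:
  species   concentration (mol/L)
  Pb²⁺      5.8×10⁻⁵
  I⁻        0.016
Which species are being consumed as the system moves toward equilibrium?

(PbI₂ is a pure solid — omitted from Q_c.)
Q_c = [Pb²⁺]·[I⁻]² = (5.8×10⁻⁵)·(0.016)² = 1.5×10⁻⁸
Q_c = 1.5×10⁻⁸ > K_c = 5.4×10⁻⁹: net reverse reaction.

Pb²⁺, I⁻ (products)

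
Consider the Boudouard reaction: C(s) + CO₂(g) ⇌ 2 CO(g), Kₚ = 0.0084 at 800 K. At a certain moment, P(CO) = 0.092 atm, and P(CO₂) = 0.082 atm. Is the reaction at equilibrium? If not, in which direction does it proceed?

toward reactants

(C is a pure solid — omitted from Qₚ.)
Qₚ = P(CO)² / P(CO₂) = (0.092)² / (0.082) = 0.10
Qₚ = 0.10 > Kₚ = 0.0084, so the reverse reaction proceeds.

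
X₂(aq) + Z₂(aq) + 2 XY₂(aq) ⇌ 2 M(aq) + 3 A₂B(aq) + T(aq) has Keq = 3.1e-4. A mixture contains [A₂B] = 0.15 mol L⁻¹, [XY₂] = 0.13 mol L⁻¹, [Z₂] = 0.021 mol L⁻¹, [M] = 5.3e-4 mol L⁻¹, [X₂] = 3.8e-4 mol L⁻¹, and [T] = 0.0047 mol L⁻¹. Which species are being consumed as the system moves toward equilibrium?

Q = [M]²·[A₂B]³·[T] / ([X₂]·[Z₂]·[XY₂]²) = (5.3e-4)²·(0.15)³·(0.0047) / ((3.8e-4)·(0.021)·(0.13)²) = 3.3e-5
Q = 3.3e-5 < Keq = 3.1e-4: net forward reaction.

X₂, Z₂, XY₂ (reactants)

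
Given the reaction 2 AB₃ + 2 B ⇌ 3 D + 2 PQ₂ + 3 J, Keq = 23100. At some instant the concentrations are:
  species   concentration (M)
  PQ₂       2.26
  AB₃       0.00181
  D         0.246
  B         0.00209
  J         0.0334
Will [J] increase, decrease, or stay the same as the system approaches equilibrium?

decrease

Q = [D]³·[PQ₂]²·[J]³ / ([AB₃]²·[B]²) = (0.246)³·(2.26)²·(0.0334)³ / ((0.00181)²·(0.00209)²) = 1.98×10⁵
Q = 1.98×10⁵ > Keq = 23100: net reverse reaction.
J is a product, so it decreases.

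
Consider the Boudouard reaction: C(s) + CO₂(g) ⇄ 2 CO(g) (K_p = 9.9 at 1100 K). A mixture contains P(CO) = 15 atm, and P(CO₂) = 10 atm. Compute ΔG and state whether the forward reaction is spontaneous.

ΔG = 7.51 kJ/mol; the forward reaction is non-spontaneous

(C is a pure solid — omitted from Q_p.)
Q_p = P(CO)² / P(CO₂) = (15)² / (10) = 22.5
ΔG = RT ln(Q_p/K_p) = (8.314 J mol⁻¹ K⁻¹)(1100 K) × ln(22.5/9.9)
   = (9.145 kJ/mol)(0.8210) = 7.51 kJ/mol
ΔG > 0, so the forward reaction is non-spontaneous (proceeds in reverse).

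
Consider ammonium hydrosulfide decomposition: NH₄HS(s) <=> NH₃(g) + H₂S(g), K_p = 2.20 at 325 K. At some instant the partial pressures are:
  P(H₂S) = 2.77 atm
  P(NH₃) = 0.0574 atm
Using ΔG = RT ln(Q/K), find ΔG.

(NH₄HS is a pure solid — omitted from Q_p.)
Q_p = P(NH₃)·P(H₂S) = (0.0574)·(2.77) = 0.159
ΔG = RT ln(Q_p/K_p) = (8.314 J mol⁻¹ K⁻¹)(325 K) × ln(0.159/2.20)
   = (2.702 kJ/mol)(-2.627) = -7.10 kJ/mol
ΔG < 0, so the forward reaction is spontaneous (proceeds forward).

ΔG = -7.10 kJ/mol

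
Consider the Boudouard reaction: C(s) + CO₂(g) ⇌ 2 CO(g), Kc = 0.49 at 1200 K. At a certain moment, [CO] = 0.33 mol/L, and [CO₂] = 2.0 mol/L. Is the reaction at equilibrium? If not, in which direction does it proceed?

(C is a pure solid — omitted from Qc.)
Qc = [CO]² / [CO₂] = (0.33)² / (2.0) = 0.054
Qc = 0.054 < Kc = 0.49, so the forward reaction proceeds.

toward products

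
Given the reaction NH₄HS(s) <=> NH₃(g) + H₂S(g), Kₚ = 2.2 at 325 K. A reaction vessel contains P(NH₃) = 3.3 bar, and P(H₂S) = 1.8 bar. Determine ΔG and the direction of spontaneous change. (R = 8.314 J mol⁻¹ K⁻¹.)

ΔG = 2.68 kJ/mol; the forward reaction is non-spontaneous

(NH₄HS is a pure solid — omitted from Qₚ.)
Qₚ = P(NH₃)·P(H₂S) = (3.3)·(1.8) = 5.94
ΔG = RT ln(Qₚ/Kₚ) = (8.314 J mol⁻¹ K⁻¹)(325 K) × ln(5.94/2.2)
   = (2.702 kJ/mol)(0.9933) = 2.68 kJ/mol
ΔG > 0, so the forward reaction is non-spontaneous (proceeds in reverse).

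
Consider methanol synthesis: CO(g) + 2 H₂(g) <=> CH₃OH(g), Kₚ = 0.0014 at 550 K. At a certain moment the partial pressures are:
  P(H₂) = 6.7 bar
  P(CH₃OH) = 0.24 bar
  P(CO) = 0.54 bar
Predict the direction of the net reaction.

in the reverse direction

Qₚ = P(CH₃OH) / (P(CO)·P(H₂)²) = (0.24) / ((0.54)·(6.7)²) = 0.0099
Qₚ = 0.0099 > Kₚ = 0.0014, so the reverse reaction proceeds.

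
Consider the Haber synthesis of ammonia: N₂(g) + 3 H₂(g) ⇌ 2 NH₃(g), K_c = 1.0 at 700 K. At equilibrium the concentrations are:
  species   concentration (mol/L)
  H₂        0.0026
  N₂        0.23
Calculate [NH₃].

At equilibrium, K_c = [NH₃]² / ([N₂]·[H₂]³) = 1.0.
([NH₃])² / ((0.23)·(0.0026)³) = 1.0
[NH₃]² = 4.04e-9 ⇒ [NH₃] = 6.4e-5 mol/L

[NH₃] = 6.4e-5 mol/L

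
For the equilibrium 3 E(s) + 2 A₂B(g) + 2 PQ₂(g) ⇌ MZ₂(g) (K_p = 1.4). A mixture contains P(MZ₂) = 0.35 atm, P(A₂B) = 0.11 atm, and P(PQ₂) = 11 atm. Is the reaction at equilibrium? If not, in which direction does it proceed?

toward products

(E is a pure solid — omitted from Q_p.)
Q_p = P(MZ₂) / (P(A₂B)²·P(PQ₂)²) = (0.35) / ((0.11)²·(11)²) = 0.24
Q_p = 0.24 < K_p = 1.4, so the forward reaction proceeds.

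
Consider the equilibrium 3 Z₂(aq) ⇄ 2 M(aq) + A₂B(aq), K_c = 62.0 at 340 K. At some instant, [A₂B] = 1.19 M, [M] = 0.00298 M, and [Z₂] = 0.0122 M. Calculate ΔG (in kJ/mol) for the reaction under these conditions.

Q_c = [M]²·[A₂B] / [Z₂]³ = (0.00298)²·(1.19) / (0.0122)³ = 5.82
ΔG = RT ln(Q_c/K_c) = (8.314 J mol⁻¹ K⁻¹)(340 K) × ln(5.82/62.0)
   = (2.827 kJ/mol)(-2.366) = -6.69 kJ/mol
ΔG < 0, so the forward reaction is spontaneous (proceeds forward).

ΔG = -6.69 kJ/mol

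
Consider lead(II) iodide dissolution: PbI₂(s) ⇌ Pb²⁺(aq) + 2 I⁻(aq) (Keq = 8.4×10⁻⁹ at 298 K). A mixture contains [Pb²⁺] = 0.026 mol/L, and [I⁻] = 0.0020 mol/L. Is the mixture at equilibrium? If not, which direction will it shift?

(PbI₂ is a pure solid — omitted from Q.)
Q = [Pb²⁺]·[I⁻]² = (0.026)·(0.0020)² = 1.0×10⁻⁷
Q = 1.0×10⁻⁷ > Keq = 8.4×10⁻⁹: net reverse reaction.

no; Q > K, reaction proceeds in reverse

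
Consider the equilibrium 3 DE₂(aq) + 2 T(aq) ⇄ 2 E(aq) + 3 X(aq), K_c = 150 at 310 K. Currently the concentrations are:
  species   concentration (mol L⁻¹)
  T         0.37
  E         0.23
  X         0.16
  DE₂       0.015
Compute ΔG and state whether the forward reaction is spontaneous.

Q_c = [E]²·[X]³ / ([DE₂]³·[T]²) = (0.23)²·(0.16)³ / ((0.015)³·(0.37)²) = 469
ΔG = RT ln(Q_c/K_c) = (8.314 J mol⁻¹ K⁻¹)(310 K) × ln(469/150)
   = (2.577 kJ/mol)(1.140) = 2.94 kJ/mol
ΔG > 0, so the forward reaction is non-spontaneous (proceeds in reverse).

ΔG = 2.94 kJ/mol; the forward reaction is non-spontaneous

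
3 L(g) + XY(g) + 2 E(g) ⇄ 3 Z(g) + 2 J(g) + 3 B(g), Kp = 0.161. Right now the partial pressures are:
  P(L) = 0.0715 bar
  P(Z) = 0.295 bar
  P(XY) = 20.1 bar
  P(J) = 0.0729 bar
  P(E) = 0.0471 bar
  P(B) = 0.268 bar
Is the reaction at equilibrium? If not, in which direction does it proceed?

neither direction; the system is at equilibrium

Qp = P(Z)³·P(J)²·P(B)³ / (P(L)³·P(XY)·P(E)²) = (0.295)³·(0.0729)²·(0.268)³ / ((0.0715)³·(20.1)·(0.0471)²) = 0.161
Qp = 0.161 = Kp, so the system is already at equilibrium.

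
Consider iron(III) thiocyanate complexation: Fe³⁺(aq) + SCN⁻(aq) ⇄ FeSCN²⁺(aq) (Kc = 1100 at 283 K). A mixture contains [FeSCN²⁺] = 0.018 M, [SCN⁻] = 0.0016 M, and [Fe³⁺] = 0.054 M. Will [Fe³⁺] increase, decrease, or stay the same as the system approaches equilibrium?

Qc = [FeSCN²⁺] / ([Fe³⁺]·[SCN⁻]) = (0.018) / ((0.054)·(0.0016)) = 210
Qc = 210 < Kc = 1100: net forward reaction.
Fe³⁺ is a reactant, so it decreases.

decrease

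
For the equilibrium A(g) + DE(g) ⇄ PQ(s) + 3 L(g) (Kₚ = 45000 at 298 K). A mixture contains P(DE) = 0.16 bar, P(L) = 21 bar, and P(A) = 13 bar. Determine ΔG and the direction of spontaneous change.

(PQ is a pure solid — omitted from Qₚ.)
Qₚ = P(L)³ / (P(A)·P(DE)) = (21)³ / ((13)·(0.16)) = 4450
ΔG = RT ln(Qₚ/Kₚ) = (8.314 J mol⁻¹ K⁻¹)(298 K) × ln(4450/45000)
   = (2.478 kJ/mol)(-2.314) = -5.73 kJ/mol
ΔG < 0, so the forward reaction is spontaneous (proceeds forward).

ΔG = -5.73 kJ/mol; the forward reaction is spontaneous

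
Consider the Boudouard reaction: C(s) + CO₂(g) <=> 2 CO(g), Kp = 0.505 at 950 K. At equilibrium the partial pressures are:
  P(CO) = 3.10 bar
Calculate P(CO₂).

P(CO₂) = 19.0 bar

(C is a pure solid — omitted from Kp.)
At equilibrium, Kp = P(CO)² / P(CO₂) = 0.505.
(3.10)² / (P(CO₂)) = 0.505
P(CO₂) = 19.0 bar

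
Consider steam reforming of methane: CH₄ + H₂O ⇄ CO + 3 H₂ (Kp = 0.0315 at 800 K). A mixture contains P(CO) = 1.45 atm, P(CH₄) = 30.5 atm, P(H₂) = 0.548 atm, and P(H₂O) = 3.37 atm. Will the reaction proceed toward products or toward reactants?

Qp = P(CO)·P(H₂)³ / (P(CH₄)·P(H₂O)) = (1.45)·(0.548)³ / ((30.5)·(3.37)) = 0.00232
Qp = 0.00232 < Kp = 0.0315, so the forward reaction proceeds.

forward (toward products)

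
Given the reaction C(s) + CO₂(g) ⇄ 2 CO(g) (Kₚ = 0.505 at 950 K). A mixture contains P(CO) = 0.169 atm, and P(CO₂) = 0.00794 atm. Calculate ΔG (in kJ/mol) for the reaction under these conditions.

(C is a pure solid — omitted from Qₚ.)
Qₚ = P(CO)² / P(CO₂) = (0.169)² / (0.00794) = 3.60
ΔG = RT ln(Qₚ/Kₚ) = (8.314 J mol⁻¹ K⁻¹)(950 K) × ln(3.60/0.505)
   = (7.898 kJ/mol)(1.964) = 15.5 kJ/mol
ΔG > 0, so the forward reaction is non-spontaneous (proceeds in reverse).

ΔG = 15.5 kJ/mol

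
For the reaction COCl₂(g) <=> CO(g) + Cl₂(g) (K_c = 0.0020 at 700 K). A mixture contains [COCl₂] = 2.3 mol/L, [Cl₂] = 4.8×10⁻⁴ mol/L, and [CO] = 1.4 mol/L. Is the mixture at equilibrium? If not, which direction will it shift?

Q_c = [CO]·[Cl₂] / [COCl₂] = (1.4)·(4.8×10⁻⁴) / (2.3) = 2.9×10⁻⁴
Q_c = 2.9×10⁻⁴ < K_c = 0.0020: net forward reaction.

no; Q < K, reaction proceeds forward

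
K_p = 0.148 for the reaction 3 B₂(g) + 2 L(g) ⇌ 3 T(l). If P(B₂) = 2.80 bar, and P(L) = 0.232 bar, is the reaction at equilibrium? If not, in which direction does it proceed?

reverse (toward reactants)

(T is a pure liquid — omitted from Q_p.)
Q_p = 1 / (P(B₂)³·P(L)²) = 1 / ((2.80)³·(0.232)²) = 0.846
Q_p = 0.846 > K_p = 0.148, so the reverse reaction proceeds.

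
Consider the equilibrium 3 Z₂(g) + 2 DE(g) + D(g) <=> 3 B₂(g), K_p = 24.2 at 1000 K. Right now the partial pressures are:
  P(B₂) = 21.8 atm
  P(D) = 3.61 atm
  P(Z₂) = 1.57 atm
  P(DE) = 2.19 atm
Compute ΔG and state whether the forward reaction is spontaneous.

Q_p = P(B₂)³ / (P(Z₂)³·P(DE)²·P(D)) = (21.8)³ / ((1.57)³·(2.19)²·(3.61)) = 155
ΔG = RT ln(Q_p/K_p) = (8.314 J mol⁻¹ K⁻¹)(1000 K) × ln(155/24.2)
   = (8.314 kJ/mol)(1.857) = 15.4 kJ/mol
ΔG > 0, so the forward reaction is non-spontaneous (proceeds in reverse).

ΔG = 15.4 kJ/mol; the forward reaction is non-spontaneous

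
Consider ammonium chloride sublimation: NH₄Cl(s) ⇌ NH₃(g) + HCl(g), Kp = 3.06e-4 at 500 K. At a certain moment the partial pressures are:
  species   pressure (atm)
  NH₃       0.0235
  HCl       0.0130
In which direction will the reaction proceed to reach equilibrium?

no net change (already at equilibrium)

(NH₄Cl is a pure solid — omitted from Qp.)
Qp = P(NH₃)·P(HCl) = (0.0235)·(0.0130) = 3.06e-4
Qp = 3.06e-4 = Kp, so the system is already at equilibrium.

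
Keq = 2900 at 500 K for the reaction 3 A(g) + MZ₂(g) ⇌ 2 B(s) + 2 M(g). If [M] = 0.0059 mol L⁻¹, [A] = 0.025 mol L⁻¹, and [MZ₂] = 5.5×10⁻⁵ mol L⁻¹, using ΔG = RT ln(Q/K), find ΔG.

(B is a pure solid — omitted from Q.)
Q = [M]² / ([A]³·[MZ₂]) = (0.0059)² / ((0.025)³·(5.5×10⁻⁵)) = 40500
ΔG = RT ln(Q/Keq) = (8.314 J mol⁻¹ K⁻¹)(500 K) × ln(40500/2900)
   = (4.157 kJ/mol)(2.637) = 11.0 kJ/mol
ΔG > 0, so the forward reaction is non-spontaneous (proceeds in reverse).

ΔG = 11.0 kJ/mol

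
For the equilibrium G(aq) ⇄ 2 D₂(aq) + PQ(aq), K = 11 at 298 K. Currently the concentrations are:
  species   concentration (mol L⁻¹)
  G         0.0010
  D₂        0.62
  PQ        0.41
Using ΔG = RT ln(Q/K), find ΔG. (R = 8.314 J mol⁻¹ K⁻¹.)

ΔG = 6.60 kJ/mol

Q = [D₂]²·[PQ] / [G] = (0.62)²·(0.41) / (0.0010) = 158
ΔG = RT ln(Q/K) = (8.314 J mol⁻¹ K⁻¹)(298 K) × ln(158/11)
   = (2.478 kJ/mol)(2.665) = 6.60 kJ/mol
ΔG > 0, so the forward reaction is non-spontaneous (proceeds in reverse).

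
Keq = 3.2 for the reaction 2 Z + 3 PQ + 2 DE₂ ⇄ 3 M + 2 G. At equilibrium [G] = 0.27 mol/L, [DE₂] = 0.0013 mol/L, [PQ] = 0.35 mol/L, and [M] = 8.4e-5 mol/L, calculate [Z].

At equilibrium, Keq = [M]³·[G]² / ([Z]²·[PQ]³·[DE₂]²) = 3.2.
(8.4e-5)³·(0.27)² / (([Z])²·(0.35)³·(0.0013)²) = 3.2
[Z]² = 1.86e-7 ⇒ [Z] = 4.3e-4 mol/L

[Z] = 4.3e-4 mol/L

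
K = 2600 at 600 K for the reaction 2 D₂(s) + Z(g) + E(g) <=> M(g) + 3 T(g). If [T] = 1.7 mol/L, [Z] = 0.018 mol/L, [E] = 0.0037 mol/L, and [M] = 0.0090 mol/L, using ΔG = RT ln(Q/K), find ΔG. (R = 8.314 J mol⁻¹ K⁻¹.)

(D₂ is a pure solid — omitted from Q.)
Q = [M]·[T]³ / ([Z]·[E]) = (0.0090)·(1.7)³ / ((0.018)·(0.0037)) = 664
ΔG = RT ln(Q/K) = (8.314 J mol⁻¹ K⁻¹)(600 K) × ln(664/2600)
   = (4.988 kJ/mol)(-1.365) = -6.81 kJ/mol
ΔG < 0, so the forward reaction is spontaneous (proceeds forward).

ΔG = -6.81 kJ/mol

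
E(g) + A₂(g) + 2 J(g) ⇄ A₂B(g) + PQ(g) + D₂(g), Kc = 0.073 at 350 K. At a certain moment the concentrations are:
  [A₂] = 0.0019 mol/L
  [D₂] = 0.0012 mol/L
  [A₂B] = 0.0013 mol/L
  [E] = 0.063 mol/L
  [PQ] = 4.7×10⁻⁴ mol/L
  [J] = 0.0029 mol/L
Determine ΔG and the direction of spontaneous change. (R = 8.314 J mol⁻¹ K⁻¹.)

Qc = [A₂B]·[PQ]·[D₂] / ([E]·[A₂]·[J]²) = (0.0013)·(4.7×10⁻⁴)·(0.0012) / ((0.063)·(0.0019)·(0.0029)²) = 0.728
ΔG = RT ln(Qc/Kc) = (8.314 J mol⁻¹ K⁻¹)(350 K) × ln(0.728/0.073)
   = (2.910 kJ/mol)(2.300) = 6.69 kJ/mol
ΔG > 0, so the forward reaction is non-spontaneous (proceeds in reverse).

ΔG = 6.69 kJ/mol; the forward reaction is non-spontaneous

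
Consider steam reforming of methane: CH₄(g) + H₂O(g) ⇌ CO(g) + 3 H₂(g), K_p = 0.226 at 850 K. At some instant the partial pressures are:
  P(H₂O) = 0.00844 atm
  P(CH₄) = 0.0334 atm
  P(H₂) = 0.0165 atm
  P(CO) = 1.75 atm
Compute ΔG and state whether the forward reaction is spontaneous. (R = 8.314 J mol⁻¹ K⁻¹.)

Q_p = P(CO)·P(H₂)³ / (P(CH₄)·P(H₂O)) = (1.75)·(0.0165)³ / ((0.0334)·(0.00844)) = 0.0279
ΔG = RT ln(Q_p/K_p) = (8.314 J mol⁻¹ K⁻¹)(850 K) × ln(0.0279/0.226)
   = (7.067 kJ/mol)(-2.092) = -14.8 kJ/mol
ΔG < 0, so the forward reaction is spontaneous (proceeds forward).

ΔG = -14.8 kJ/mol; the forward reaction is spontaneous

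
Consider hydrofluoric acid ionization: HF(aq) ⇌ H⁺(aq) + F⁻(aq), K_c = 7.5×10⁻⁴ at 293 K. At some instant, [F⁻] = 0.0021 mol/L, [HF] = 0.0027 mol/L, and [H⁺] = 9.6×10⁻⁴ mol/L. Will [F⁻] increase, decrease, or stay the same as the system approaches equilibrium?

Q_c = [H⁺]·[F⁻] / [HF] = (9.6×10⁻⁴)·(0.0021) / (0.0027) = 7.5×10⁻⁴
Q_c = 7.5×10⁻⁴ = K_c; the system is at equilibrium.

stay the same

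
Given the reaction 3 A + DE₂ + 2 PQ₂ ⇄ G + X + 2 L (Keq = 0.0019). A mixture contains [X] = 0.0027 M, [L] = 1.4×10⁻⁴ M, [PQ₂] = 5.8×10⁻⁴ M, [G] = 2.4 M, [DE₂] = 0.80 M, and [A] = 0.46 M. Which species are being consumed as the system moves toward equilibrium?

Q = [G]·[X]·[L]² / ([A]³·[DE₂]·[PQ₂]²) = (2.4)·(0.0027)·(1.4×10⁻⁴)² / ((0.46)³·(0.80)·(5.8×10⁻⁴)²) = 0.0048
Q = 0.0048 > Keq = 0.0019: net reverse reaction.

G, X, L (products)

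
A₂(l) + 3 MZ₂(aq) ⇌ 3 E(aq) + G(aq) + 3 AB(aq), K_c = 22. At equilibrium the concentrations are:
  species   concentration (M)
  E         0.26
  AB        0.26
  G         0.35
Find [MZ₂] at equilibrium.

[MZ₂] = 0.017 M

(A₂ is a pure liquid — omitted from K_c.)
At equilibrium, K_c = [E]³·[G]·[AB]³ / [MZ₂]³ = 22.
(0.26)³·(0.35)·(0.26)³ / ([MZ₂])³ = 22
[MZ₂]³ = 4.91×10⁻⁶ ⇒ [MZ₂] = 0.017 M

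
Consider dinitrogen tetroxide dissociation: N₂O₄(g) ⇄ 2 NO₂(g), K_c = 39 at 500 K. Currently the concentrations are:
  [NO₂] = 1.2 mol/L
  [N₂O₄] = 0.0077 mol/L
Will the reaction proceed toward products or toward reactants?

Q_c = [NO₂]² / [N₂O₄] = (1.2)² / (0.0077) = 190
Q_c = 190 > K_c = 39, so the reverse reaction proceeds.

reverse (toward reactants)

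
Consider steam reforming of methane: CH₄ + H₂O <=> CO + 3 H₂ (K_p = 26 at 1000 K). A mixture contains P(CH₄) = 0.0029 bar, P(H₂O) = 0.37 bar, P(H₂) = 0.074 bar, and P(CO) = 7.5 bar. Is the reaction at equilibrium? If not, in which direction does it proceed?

Q_p = P(CO)·P(H₂)³ / (P(CH₄)·P(H₂O)) = (7.5)·(0.074)³ / ((0.0029)·(0.37)) = 2.8
Q_p = 2.8 < K_p = 26, so the forward reaction proceeds.

to the right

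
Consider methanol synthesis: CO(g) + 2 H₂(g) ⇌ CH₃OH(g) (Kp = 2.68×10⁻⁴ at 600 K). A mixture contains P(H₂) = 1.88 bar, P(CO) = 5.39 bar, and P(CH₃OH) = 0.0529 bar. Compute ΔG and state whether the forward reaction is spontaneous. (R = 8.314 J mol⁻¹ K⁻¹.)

Qp = P(CH₃OH) / (P(CO)·P(H₂)²) = (0.0529) / ((5.39)·(1.88)²) = 0.00278
ΔG = RT ln(Qp/Kp) = (8.314 J mol⁻¹ K⁻¹)(600 K) × ln(0.00278/2.68×10⁻⁴)
   = (4.988 kJ/mol)(2.339) = 11.7 kJ/mol
ΔG > 0, so the forward reaction is non-spontaneous (proceeds in reverse).

ΔG = 11.7 kJ/mol; the forward reaction is non-spontaneous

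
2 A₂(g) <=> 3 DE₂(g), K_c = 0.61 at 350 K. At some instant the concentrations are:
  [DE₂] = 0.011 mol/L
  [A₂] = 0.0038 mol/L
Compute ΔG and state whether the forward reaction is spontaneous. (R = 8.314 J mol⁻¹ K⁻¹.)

ΔG = -5.50 kJ/mol; the forward reaction is spontaneous

Q_c = [DE₂]³ / [A₂]² = (0.011)³ / (0.0038)² = 0.0922
ΔG = RT ln(Q_c/K_c) = (8.314 J mol⁻¹ K⁻¹)(350 K) × ln(0.0922/0.61)
   = (2.910 kJ/mol)(-1.889) = -5.50 kJ/mol
ΔG < 0, so the forward reaction is spontaneous (proceeds forward).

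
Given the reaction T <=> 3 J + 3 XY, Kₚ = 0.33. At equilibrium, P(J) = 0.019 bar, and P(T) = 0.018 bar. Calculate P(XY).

At equilibrium, Kₚ = P(J)³·P(XY)³ / P(T) = 0.33.
(0.019)³·(P(XY))³ / (0.018) = 0.33
P(XY)³ = 866 ⇒ P(XY) = 9.5 bar

P(XY) = 9.5 bar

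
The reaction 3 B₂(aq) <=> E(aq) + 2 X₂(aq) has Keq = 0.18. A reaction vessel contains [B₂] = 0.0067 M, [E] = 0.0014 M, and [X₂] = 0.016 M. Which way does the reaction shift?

Q = [E]·[X₂]² / [B₂]³ = (0.0014)·(0.016)² / (0.0067)³ = 1.2
Q = 1.2 > Keq = 0.18, so the reverse reaction proceeds.

to the left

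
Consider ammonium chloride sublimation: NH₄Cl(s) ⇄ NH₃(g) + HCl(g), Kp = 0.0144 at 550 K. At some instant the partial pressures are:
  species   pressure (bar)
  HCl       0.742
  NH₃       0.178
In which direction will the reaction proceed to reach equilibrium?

reverse (toward reactants)

(NH₄Cl is a pure solid — omitted from Qp.)
Qp = P(NH₃)·P(HCl) = (0.178)·(0.742) = 0.132
Qp = 0.132 > Kp = 0.0144, so the reverse reaction proceeds.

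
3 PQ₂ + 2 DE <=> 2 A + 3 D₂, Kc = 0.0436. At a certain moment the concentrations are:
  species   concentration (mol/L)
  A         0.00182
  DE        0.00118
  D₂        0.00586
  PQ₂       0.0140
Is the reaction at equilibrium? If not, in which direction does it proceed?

Qc = [A]²·[D₂]³ / ([PQ₂]³·[DE]²) = (0.00182)²·(0.00586)³ / ((0.0140)³·(0.00118)²) = 0.174
Qc = 0.174 > Kc = 0.0436, so the reverse reaction proceeds.

in the reverse direction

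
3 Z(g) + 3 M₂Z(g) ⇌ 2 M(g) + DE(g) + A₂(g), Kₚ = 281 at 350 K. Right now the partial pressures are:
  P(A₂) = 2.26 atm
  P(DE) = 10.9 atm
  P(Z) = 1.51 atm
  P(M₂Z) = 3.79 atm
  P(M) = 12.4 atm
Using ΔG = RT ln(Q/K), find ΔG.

ΔG = -7.66 kJ/mol

Qₚ = P(M)²·P(DE)·P(A₂) / (P(Z)³·P(M₂Z)³) = (12.4)²·(10.9)·(2.26) / ((1.51)³·(3.79)³) = 20.2
ΔG = RT ln(Qₚ/Kₚ) = (8.314 J mol⁻¹ K⁻¹)(350 K) × ln(20.2/281)
   = (2.910 kJ/mol)(-2.633) = -7.66 kJ/mol
ΔG < 0, so the forward reaction is spontaneous (proceeds forward).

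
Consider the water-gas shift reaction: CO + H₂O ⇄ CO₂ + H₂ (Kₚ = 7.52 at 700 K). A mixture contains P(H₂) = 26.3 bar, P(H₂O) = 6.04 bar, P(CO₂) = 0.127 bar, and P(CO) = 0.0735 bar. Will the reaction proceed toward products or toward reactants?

at equilibrium

Qₚ = P(CO₂)·P(H₂) / (P(CO)·P(H₂O)) = (0.127)·(26.3) / ((0.0735)·(6.04)) = 7.52
Qₚ = 7.52 = Kₚ, so the system is already at equilibrium.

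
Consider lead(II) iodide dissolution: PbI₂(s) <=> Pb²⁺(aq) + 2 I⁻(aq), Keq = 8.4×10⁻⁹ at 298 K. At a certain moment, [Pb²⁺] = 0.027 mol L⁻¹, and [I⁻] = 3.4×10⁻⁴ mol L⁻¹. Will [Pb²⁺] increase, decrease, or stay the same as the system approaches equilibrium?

increase

(PbI₂ is a pure solid — omitted from Q.)
Q = [Pb²⁺]·[I⁻]² = (0.027)·(3.4×10⁻⁴)² = 3.1×10⁻⁹
Q = 3.1×10⁻⁹ < Keq = 8.4×10⁻⁹: net forward reaction.
Pb²⁺ is a product, so it increases.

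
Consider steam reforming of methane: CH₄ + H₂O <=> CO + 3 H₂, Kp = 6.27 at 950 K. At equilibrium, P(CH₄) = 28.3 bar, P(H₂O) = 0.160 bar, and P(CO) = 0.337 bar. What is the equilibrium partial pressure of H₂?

At equilibrium, Kp = P(CO)·P(H₂)³ / (P(CH₄)·P(H₂O)) = 6.27.
(0.337)·(P(H₂))³ / ((28.3)·(0.160)) = 6.27
P(H₂)³ = 84.2 ⇒ P(H₂) = 4.38 bar

P(H₂) = 4.38 bar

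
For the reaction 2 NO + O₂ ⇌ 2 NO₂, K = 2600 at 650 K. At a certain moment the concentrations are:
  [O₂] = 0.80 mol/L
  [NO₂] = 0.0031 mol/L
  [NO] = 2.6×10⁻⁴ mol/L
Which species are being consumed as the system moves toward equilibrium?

NO, O₂ (reactants)

Q = [NO₂]² / ([NO]²·[O₂]) = (0.0031)² / ((2.6×10⁻⁴)²·(0.80)) = 180
Q = 180 < K = 2600: net forward reaction.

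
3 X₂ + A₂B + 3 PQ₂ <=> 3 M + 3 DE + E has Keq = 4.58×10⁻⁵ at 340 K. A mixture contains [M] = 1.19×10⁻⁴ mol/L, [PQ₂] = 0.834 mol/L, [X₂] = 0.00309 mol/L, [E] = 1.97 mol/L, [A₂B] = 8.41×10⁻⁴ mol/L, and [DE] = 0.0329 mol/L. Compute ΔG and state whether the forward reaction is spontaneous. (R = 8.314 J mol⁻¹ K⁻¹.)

ΔG = -4.86 kJ/mol; the forward reaction is spontaneous

Q = [M]³·[DE]³·[E] / ([X₂]³·[A₂B]·[PQ₂]³) = (1.19×10⁻⁴)³·(0.0329)³·(1.97) / ((0.00309)³·(8.41×10⁻⁴)·(0.834)³) = 8.21×10⁻⁶
ΔG = RT ln(Q/Keq) = (8.314 J mol⁻¹ K⁻¹)(340 K) × ln(8.21×10⁻⁶/4.58×10⁻⁵)
   = (2.827 kJ/mol)(-1.719) = -4.86 kJ/mol
ΔG < 0, so the forward reaction is spontaneous (proceeds forward).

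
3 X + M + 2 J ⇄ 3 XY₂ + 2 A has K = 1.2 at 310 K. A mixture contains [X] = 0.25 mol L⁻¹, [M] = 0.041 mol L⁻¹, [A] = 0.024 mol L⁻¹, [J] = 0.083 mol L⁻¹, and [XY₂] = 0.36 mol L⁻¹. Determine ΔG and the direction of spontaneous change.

ΔG = 4.19 kJ/mol; the forward reaction is non-spontaneous

Q = [XY₂]³·[A]² / ([X]³·[M]·[J]²) = (0.36)³·(0.024)² / ((0.25)³·(0.041)·(0.083)²) = 6.09
ΔG = RT ln(Q/K) = (8.314 J mol⁻¹ K⁻¹)(310 K) × ln(6.09/1.2)
   = (2.577 kJ/mol)(1.624) = 4.19 kJ/mol
ΔG > 0, so the forward reaction is non-spontaneous (proceeds in reverse).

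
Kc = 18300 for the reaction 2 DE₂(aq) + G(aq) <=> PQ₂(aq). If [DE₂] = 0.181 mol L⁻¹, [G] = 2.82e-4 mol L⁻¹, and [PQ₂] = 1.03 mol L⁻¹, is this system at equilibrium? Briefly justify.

no; Q > K, reaction proceeds in reverse

Qc = [PQ₂] / ([DE₂]²·[G]) = (1.03) / ((0.181)²·(2.82e-4)) = 1.11e5
Qc = 1.11e5 > Kc = 18300: net reverse reaction.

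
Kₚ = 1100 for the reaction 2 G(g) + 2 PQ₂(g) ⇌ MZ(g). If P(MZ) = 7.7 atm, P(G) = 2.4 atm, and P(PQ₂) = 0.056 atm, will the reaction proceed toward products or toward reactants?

toward products

Qₚ = P(MZ) / (P(G)²·P(PQ₂)²) = (7.7) / ((2.4)²·(0.056)²) = 430
Qₚ = 430 < Kₚ = 1100, so the forward reaction proceeds.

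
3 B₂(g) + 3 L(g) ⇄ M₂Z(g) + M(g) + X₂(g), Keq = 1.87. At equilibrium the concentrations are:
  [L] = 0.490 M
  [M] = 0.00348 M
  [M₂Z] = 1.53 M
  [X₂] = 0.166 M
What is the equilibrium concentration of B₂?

At equilibrium, Keq = [M₂Z]·[M]·[X₂] / ([B₂]³·[L]³) = 1.87.
(1.53)·(0.00348)·(0.166) / (([B₂])³·(0.490)³) = 1.87
[B₂]³ = 0.00402 ⇒ [B₂] = 0.159 M

[B₂] = 0.159 M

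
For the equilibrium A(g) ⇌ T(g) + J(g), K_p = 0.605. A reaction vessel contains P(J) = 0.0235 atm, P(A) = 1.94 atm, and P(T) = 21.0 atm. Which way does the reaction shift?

Q_p = P(T)·P(J) / P(A) = (21.0)·(0.0235) / (1.94) = 0.254
Q_p = 0.254 < K_p = 0.605, so the forward reaction proceeds.

toward products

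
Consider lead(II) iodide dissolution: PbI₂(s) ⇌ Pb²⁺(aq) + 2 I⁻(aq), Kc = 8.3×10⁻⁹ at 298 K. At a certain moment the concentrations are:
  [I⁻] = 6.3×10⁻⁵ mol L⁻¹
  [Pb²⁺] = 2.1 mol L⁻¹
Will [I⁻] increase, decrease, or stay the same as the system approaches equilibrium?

(PbI₂ is a pure solid — omitted from Qc.)
Qc = [Pb²⁺]·[I⁻]² = (2.1)·(6.3×10⁻⁵)² = 8.3×10⁻⁹
Qc = 8.3×10⁻⁹ = Kc; the system is at equilibrium.

stay the same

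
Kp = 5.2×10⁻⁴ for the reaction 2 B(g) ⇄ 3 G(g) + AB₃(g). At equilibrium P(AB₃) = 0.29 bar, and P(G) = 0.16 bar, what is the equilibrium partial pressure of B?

P(B) = 1.5 bar

At equilibrium, Kp = P(G)³·P(AB₃) / P(B)² = 5.2×10⁻⁴.
(0.16)³·(0.29) / (P(B))² = 5.2×10⁻⁴
P(B)² = 2.28 ⇒ P(B) = 1.5 bar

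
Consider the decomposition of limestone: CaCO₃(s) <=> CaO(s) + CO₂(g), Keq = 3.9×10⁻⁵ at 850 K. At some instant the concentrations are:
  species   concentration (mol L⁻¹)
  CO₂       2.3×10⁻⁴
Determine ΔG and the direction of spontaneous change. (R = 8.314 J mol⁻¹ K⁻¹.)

(CaCO₃, CaO are pure solids — omitted from Q.)
Q = [CO₂] = 2.30×10⁻⁴
ΔG = RT ln(Q/Keq) = (8.314 J mol⁻¹ K⁻¹)(850 K) × ln(2.30×10⁻⁴/3.9×10⁻⁵)
   = (7.067 kJ/mol)(1.775) = 12.5 kJ/mol
ΔG > 0, so the forward reaction is non-spontaneous (proceeds in reverse).

ΔG = 12.5 kJ/mol; the forward reaction is non-spontaneous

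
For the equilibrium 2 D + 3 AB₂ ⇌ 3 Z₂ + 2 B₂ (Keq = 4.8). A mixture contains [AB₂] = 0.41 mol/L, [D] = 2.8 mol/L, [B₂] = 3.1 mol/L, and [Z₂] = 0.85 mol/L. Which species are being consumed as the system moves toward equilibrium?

Z₂, B₂ (products)

Q = [Z₂]³·[B₂]² / ([D]²·[AB₂]³) = (0.85)³·(3.1)² / ((2.8)²·(0.41)³) = 11
Q = 11 > Keq = 4.8: net reverse reaction.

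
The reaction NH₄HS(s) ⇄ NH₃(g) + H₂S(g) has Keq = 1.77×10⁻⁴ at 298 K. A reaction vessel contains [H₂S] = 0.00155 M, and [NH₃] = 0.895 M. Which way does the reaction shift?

in the reverse direction

(NH₄HS is a pure solid — omitted from Q.)
Q = [NH₃]·[H₂S] = (0.895)·(0.00155) = 0.00139
Q = 0.00139 > Keq = 1.77×10⁻⁴, so the reverse reaction proceeds.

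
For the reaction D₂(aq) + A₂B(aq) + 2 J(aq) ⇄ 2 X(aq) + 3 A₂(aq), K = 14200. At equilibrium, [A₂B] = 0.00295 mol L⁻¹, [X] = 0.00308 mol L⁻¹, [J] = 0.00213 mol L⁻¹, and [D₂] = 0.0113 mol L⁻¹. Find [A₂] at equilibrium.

[A₂] = 0.609 mol L⁻¹

At equilibrium, K = [X]²·[A₂]³ / ([D₂]·[A₂B]·[J]²) = 14200.
(0.00308)²·([A₂])³ / ((0.0113)·(0.00295)·(0.00213)²) = 14200
[A₂]³ = 0.226 ⇒ [A₂] = 0.609 mol L⁻¹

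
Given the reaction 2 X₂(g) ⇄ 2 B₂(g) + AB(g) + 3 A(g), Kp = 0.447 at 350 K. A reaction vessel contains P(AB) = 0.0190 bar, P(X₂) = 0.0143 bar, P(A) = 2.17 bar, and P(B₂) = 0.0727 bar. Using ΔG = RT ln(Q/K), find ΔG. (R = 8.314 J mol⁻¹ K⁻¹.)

Qp = P(B₂)²·P(AB)·P(A)³ / P(X₂)² = (0.0727)²·(0.0190)·(2.17)³ / (0.0143)² = 5.02
ΔG = RT ln(Qp/Kp) = (8.314 J mol⁻¹ K⁻¹)(350 K) × ln(5.02/0.447)
   = (2.910 kJ/mol)(2.419) = 7.04 kJ/mol
ΔG > 0, so the forward reaction is non-spontaneous (proceeds in reverse).

ΔG = 7.04 kJ/mol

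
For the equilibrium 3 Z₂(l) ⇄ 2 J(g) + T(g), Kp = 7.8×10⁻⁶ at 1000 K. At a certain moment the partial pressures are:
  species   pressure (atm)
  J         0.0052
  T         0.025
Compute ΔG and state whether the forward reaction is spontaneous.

(Z₂ is a pure liquid — omitted from Qp.)
Qp = P(J)²·P(T) = (0.0052)²·(0.025) = 6.76×10⁻⁷
ΔG = RT ln(Qp/Kp) = (8.314 J mol⁻¹ K⁻¹)(1000 K) × ln(6.76×10⁻⁷/7.8×10⁻⁶)
   = (8.314 kJ/mol)(-2.446) = -20.3 kJ/mol
ΔG < 0, so the forward reaction is spontaneous (proceeds forward).

ΔG = -20.3 kJ/mol; the forward reaction is spontaneous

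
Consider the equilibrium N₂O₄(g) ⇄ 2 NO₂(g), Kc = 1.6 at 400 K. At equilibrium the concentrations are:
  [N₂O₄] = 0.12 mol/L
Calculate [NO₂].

[NO₂] = 0.44 mol/L

At equilibrium, Kc = [NO₂]² / [N₂O₄] = 1.6.
([NO₂])² / (0.12) = 1.6
[NO₂]² = 0.192 ⇒ [NO₂] = 0.44 mol/L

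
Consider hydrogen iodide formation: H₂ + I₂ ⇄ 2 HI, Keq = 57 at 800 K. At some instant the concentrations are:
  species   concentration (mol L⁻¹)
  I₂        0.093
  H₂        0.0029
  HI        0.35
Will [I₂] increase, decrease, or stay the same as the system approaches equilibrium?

Q = [HI]² / ([H₂]·[I₂]) = (0.35)² / ((0.0029)·(0.093)) = 450
Q = 450 > Keq = 57: net reverse reaction.
I₂ is a reactant, so it increases.

increase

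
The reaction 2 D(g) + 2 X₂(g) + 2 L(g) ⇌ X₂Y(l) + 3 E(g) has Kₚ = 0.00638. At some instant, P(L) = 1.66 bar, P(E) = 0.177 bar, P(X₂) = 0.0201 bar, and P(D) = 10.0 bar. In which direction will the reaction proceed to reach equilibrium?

in the reverse direction

(X₂Y is a pure liquid — omitted from Qₚ.)
Qₚ = P(E)³ / (P(D)²·P(X₂)²·P(L)²) = (0.177)³ / ((10.0)²·(0.0201)²·(1.66)²) = 0.0498
Qₚ = 0.0498 > Kₚ = 0.00638, so the reverse reaction proceeds.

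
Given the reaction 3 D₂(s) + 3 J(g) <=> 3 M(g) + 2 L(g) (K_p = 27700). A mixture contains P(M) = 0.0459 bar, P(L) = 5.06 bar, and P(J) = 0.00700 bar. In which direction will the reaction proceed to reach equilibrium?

(D₂ is a pure solid — omitted from Q_p.)
Q_p = P(M)³·P(L)² / P(J)³ = (0.0459)³·(5.06)² / (0.00700)³ = 7220
Q_p = 7220 < K_p = 27700, so the forward reaction proceeds.

in the forward direction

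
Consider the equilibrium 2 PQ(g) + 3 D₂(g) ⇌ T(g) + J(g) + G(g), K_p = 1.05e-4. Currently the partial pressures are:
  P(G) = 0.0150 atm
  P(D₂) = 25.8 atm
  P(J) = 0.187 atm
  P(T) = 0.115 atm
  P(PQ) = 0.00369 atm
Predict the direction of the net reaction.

Q_p = P(T)·P(J)·P(G) / (P(PQ)²·P(D₂)³) = (0.115)·(0.187)·(0.0150) / ((0.00369)²·(25.8)³) = 0.00138
Q_p = 0.00138 > K_p = 1.05e-4, so the reverse reaction proceeds.

toward reactants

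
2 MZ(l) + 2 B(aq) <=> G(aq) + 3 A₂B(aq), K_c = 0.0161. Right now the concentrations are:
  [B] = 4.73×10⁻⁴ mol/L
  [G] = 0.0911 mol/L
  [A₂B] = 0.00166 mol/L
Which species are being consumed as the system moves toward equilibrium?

(MZ is a pure liquid — omitted from Q_c.)
Q_c = [G]·[A₂B]³ / [B]² = (0.0911)·(0.00166)³ / (4.73×10⁻⁴)² = 0.00186
Q_c = 0.00186 < K_c = 0.0161: net forward reaction.

MZ, B (reactants)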